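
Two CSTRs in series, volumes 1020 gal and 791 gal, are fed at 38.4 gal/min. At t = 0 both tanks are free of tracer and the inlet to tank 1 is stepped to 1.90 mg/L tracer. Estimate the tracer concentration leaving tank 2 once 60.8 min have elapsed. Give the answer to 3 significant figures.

Each tank obeys Vᵢ dCᵢ/dt = Q(Cᵢ₋₁ − Cᵢ), so τᵢ = Vᵢ/Q.
τ₁ = 1020/38.4 = 26.562 min; τ₂ = 791/38.4 = 20.599 min.
Solving the cascade with C₁(0)=C₂(0)=0 gives C₂(t) = C_in[1 − (τ₁ e^(−t/τ₁) − τ₂ e^(−t/τ₂))/(τ₁ − τ₂)].
At t = 60.8: e^(−t/τ₁) = 0.10137, e^(−t/τ₂) = 0.052256.
C₂ = 1.90·[1 − (26.562·0.10137 − 20.599·0.052256)/(5.9635)] = 1.90·0.72897 = 1.3850 mg/L.

1.39 mg/L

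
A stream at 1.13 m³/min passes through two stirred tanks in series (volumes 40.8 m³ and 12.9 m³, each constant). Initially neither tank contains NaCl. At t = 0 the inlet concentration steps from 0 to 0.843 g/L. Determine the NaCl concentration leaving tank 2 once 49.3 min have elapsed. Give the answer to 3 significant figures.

0.533 g/L

Time constants: τᵢ = Vᵢ/Q for each well-mixed tank.
τ₁ = 40.8/1.13 = 36.106 min; τ₂ = 12.9/1.13 = 11.416 min.
Tank 1: C₁ = C_in(1 − e^(−t/τ₁)). Tank 2 (τ₁ ≠ τ₂): C₂ = C_in[1 − (τ₁ e^(−t/τ₁) − τ₂ e^(−t/τ₂))/(τ₁ − τ₂)].
At t = 49.3: e^(−t/τ₁) = 0.25527, e^(−t/τ₂) = 0.013319.
C₂ = 0.843·[1 − (36.106·0.25527 − 11.416·0.013319)/(24.690)] = 0.843·0.63285 = 0.53350 g/L.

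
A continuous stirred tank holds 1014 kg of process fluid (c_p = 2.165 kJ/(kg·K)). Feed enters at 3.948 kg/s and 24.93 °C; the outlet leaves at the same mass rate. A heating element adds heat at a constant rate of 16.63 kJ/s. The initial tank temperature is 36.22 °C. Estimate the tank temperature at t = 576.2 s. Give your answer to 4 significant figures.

27.87 °C

M c_p dT/dt = ṁ c_p (T_in − T) + Q̇.
τ = M/ṁ = 256.839 s; T_ss = T_in + Q̇/(ṁ c_p) = 24.93 + 16.63/(3.948·2.165) = 26.8756 °C.
T approaches T_ss exponentially: T(t) = T_ss + (T₀ − T_ss) e^(−t/τ).
T(576.2) = 26.8756 + (9.34438)·e^(−576.2/256.839) = 26.8756 + (9.34438)·0.106094 = 27.8670 °C.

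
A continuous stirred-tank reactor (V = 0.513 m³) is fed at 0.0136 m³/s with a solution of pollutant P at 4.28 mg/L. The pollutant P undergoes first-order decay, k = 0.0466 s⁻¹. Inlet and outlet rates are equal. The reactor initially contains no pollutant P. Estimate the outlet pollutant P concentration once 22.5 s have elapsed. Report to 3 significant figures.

1.25 mg/L

Species balance: V dC/dt = Q C_in − Q C − k V C.
This is linear with rate a = Q/V + k = 0.073111 s⁻¹.
C_ss = Q C_in/(Q + kV) = 1.5520 mg/L; C(t) = C_ss + (C₀ − C_ss) e^(−a t).
C(22.5) = 1.5520 + (-1.5520)·e^(−0.073111·22.5) = 1.5520 + (-1.5520)·0.19301 = 1.2524 mg/L.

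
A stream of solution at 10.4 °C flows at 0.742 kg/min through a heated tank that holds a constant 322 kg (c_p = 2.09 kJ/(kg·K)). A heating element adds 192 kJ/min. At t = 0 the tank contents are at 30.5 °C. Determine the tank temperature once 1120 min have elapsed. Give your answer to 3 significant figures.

M c_p dT/dt = ṁ c_p (T_in − T) + Q̇.
Rearrange: dT/dt = (T_ss − T)/τ with τ = M/ṁ = 433.96 min and T_ss = T_in + Q̇/(ṁ c_p) = 134.21 °C.
Integrating: T(t) = T_ss + (T₀ − T_ss) e^(−t/τ).
T(1120) = 134.21 + (-103.71)·e^(−1120/433.96) = 134.21 + (-103.71)·0.075708 = 126.36 °C.

126 °C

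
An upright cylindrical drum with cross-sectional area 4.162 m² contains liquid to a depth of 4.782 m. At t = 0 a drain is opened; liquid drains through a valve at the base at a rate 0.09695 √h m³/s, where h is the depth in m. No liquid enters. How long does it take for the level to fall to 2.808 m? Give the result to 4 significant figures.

43.88 s

A dh/dt = −Q_out = −0.09695 √h.
∫ h^(−1/2) dh = −(0.09695/A) ∫ dt, giving 2√h = 2√h₀ − (0.09695/A) t.
t = 2A(√h₀ − √h)/0.09695 = 2·4.162·(√4.782 − √2.808)/0.09695
  = 8.32400 × (2.18678 − 1.67571) / 0.09695 = 43.8798 s.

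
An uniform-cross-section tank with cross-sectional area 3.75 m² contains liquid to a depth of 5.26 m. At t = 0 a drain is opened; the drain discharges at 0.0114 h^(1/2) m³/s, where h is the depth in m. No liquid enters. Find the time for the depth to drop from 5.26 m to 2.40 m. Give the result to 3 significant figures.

A dh/dt = −Q_out = −0.0114 √h.
Separate and integrate: 2(√h − √h₀) = −(0.0114/A) t.
t = 2A(√h₀ − √h)/0.0114 = 2·3.75·(√5.26 − √2.40)/0.0114
  = 7.5000 × (2.2935 − 1.5492) / 0.0114 = 489.66 s.

490 s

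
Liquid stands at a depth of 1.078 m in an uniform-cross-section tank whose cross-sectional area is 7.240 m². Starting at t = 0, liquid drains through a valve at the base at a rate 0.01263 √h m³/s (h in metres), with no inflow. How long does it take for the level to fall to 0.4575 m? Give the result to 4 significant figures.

A dh/dt = −Q_out = −0.01263 √h.
∫ h^(−1/2) dh = −(0.01263/A) ∫ dt, giving 2√h = 2√h₀ − (0.01263/A) t.
t = 2A(√h₀ − √h)/0.01263 = 2·7.240·(√1.078 − √0.4575)/0.01263
  = 14.4800 × (1.03827 − 0.676387) / 0.01263 = 414.887 s.

414.9 s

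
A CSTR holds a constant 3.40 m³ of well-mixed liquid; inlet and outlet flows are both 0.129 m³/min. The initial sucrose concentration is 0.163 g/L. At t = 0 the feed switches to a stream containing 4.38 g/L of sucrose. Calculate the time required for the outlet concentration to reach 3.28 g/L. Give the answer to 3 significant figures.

Transient balance on the dissolved component: V dC/dt = Q(C_in − C), so τ = V/Q = 26.357 min.
C(t) = C_in + (C₀ − C_in) e^(−t/τ). Set C = 3.28 and solve for t:
e^(−t/τ) = (C − C_in)/(C₀ − C_in) = (3.28 − 4.38)/(0.163 − 4.38) = 0.26085
t = −τ ln(…) = 26.357 × 1.3438 = 35.418 min.

35.4 min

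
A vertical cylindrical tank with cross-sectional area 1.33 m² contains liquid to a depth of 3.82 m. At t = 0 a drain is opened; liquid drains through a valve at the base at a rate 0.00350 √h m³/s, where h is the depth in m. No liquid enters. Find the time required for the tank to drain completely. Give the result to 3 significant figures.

1490 s

With no inflow, A dh/dt = −0.00350 √h.
∫ h^(−1/2) dh = −(0.00350/A) ∫ dt, giving 2√h = 2√h₀ − (0.00350/A) t.
Set h = 0: 2√h₀ = (0.00350/A) t_empty ⇒ t_empty = 2A√h₀/0.00350.
t_empty = 2·1.33·√3.82/0.00350 = 2.6600·1.9545/0.00350 = 1485.4 s.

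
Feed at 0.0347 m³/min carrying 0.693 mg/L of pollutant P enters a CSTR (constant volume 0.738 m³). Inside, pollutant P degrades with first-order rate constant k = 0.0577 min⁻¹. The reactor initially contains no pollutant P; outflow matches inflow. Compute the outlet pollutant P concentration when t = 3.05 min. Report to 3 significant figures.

Accumulation = in − out − consumed: V dC/dt = Q C_in − Q C − k V C.
dC/dt = (Q/V) C_in − (Q/V + k) C; effective rate a = Q/V + k = 0.047019 + 0.0577 = 0.10472 min⁻¹.
C_ss = Q C_in/(Q + kV) = 0.31116 mg/L; C(t) = C_ss + (C₀ − C_ss) e^(−a t).
C(3.05) = 0.31116 + (-0.31116)·e^(−0.10472·3.05) = 0.31116 + (-0.31116)·0.72659 = 0.085074 mg/L.

0.0851 mg/L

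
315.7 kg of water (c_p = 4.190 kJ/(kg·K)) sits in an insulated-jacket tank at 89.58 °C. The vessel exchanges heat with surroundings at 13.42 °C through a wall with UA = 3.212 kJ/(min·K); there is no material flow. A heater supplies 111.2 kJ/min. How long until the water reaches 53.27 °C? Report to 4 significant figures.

M c_p dT/dt = −UA(T − T_amb) + Q̇.
τ = M c_p/UA = 411.825 min; T_ss = T_amb + Q̇/UA = 13.42 + 111.2/3.212 = 48.0402 °C.
T(t) = T_ss + (T₀ − T_ss)e^(−t/τ); set T = 53.27:
t = −τ ln[(T − T_ss)/(T₀ − T_ss)] = −411.825 · ln(0.125899) = 853.415 min.

853.4 min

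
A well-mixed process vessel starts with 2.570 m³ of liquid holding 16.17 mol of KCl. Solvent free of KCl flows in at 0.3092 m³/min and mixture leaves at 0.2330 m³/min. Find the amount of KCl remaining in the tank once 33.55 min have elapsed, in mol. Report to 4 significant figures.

Total volume: dV/dt = Q_in − Q_out = 0.0762000 m³/min, so V(t) = 2.570 + 0.0762000 t and V(33.55) = 5.12651 m³.
Species balance (pure solvent in): dm/dt = −Q_out · m/V(t).
dm/m = −Q_out dt/(V₀ + 0.0762000 t); integrating gives ln(m/m₀) = −(Q_out/(Q_in−Q_out)) ln(V/V₀).
m = m₀ (V₀/V)^(Q_out/(Q_in−Q_out)) = 16.17 × (2.570/5.12651)^(3.05774) = 1.95762 mol.

1.958 mol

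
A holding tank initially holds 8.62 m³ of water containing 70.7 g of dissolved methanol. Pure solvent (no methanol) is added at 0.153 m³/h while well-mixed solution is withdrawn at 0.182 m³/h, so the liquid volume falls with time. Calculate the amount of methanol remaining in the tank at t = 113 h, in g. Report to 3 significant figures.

Let m(t) be the amount of methanol. Volume: V(t) = V₀ + (Q_in − Q_out) t = 8.62 − 0.029000 t; V(113) = 5.3430 m³.
Species balance (pure solvent in): dm/dt = −Q_out · m/V(t).
dm/m = −Q_out dt/(V₀ − 0.029000 t); integrating gives ln(m/m₀) = −(Q_out/(Q_in−Q_out)) ln(V/V₀).
m = m₀ (V₀/V)^(Q_out/(Q_in−Q_out)) = 70.7 × (8.62/5.3430)^(-6.2759) = 3.5139 g.

3.51 g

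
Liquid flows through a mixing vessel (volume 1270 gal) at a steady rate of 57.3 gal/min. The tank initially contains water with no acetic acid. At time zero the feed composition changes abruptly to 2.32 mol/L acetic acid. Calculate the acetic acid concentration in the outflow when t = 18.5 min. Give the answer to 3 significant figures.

Unsteady species balance (constant V, well mixed): V dC/dt = Q(C_in − C).
Rewrite as dC/dt + C/τ = C_in/τ, τ = V/Q = 22.164 min.
C approaches C_in exponentially: C(t) = C_in + (C₀ − C_in) e^(−t/τ).
C(18.5) = 2.32 + (0 − 2.32)·e^(−18.5/22.164) = 2.32 + (-2.3200)·0.43401 = 1.3131 mol/L.

1.31 mol/L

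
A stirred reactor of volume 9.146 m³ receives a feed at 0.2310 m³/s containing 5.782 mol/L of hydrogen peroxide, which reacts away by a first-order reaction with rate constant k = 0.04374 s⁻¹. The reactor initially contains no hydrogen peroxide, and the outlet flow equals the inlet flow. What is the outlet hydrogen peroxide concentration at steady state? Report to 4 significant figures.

2.117 mol/L

Species balance: V dC/dt = Q C_in − Q C − k V C.
At steady state: 0 = Q C_in − (Q + kV) C_ss, so C_ss = Q C_in/(Q + kV).
C_ss = 0.2310·5.782/(0.2310 + 0.04374·9.146) = 1.33564/0.631046 = 2.11655 mol/L.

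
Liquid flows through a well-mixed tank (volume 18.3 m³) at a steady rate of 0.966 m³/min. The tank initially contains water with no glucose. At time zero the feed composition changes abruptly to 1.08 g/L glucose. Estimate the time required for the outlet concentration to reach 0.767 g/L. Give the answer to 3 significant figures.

23.5 min

Species balance on the tank: V dC/dt = Q(C_in − C), so τ = V/Q = 18.944 min.
C(t) = C_in + (C₀ − C_in) e^(−t/τ). Set C = 0.767 and solve for t:
e^(−t/τ) = (C − C_in)/(C₀ − C_in) = (0.767 − 1.08)/(0 − 1.08) = 0.28981
t = −τ ln(…) = 18.944 × 1.2385 = 23.463 min.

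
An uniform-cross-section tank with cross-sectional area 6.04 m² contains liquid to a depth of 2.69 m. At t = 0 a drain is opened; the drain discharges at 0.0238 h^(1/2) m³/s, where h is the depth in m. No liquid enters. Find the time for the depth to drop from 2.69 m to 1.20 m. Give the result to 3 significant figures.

Mass balance (ρ constant): A dh/dt = −0.0238 √h.
∫ h^(−1/2) dh = −(0.0238/A) ∫ dt, giving 2√h = 2√h₀ − (0.0238/A) t.
t = 2A(√h₀ − √h)/0.0238 = 2·6.04·(√2.69 − √1.20)/0.0238
  = 12.080 × (1.6401 − 1.0954) / 0.0238 = 276.46 s.

276 s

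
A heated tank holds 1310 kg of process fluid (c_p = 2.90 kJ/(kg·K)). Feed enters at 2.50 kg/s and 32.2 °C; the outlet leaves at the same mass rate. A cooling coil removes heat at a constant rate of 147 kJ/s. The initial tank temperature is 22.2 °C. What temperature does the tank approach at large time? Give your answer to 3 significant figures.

M c_p dT/dt = ṁ c_p (T_in − T) − Q̇.
At steady state dT/dt = 0 ⇒ T_ss = T_in − Q̇/(ṁ c_p) = 32.2 − 147/(2.50·2.90) = 11.924 °C.

11.9 °C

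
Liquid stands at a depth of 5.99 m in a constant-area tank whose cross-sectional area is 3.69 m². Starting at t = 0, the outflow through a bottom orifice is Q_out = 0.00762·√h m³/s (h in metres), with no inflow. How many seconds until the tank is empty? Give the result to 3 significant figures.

2370 s

With no inflow, A dh/dt = −0.00762 √h.
This is separable: 2 d(√h)/dt = −0.00762/A, so √h = √h₀ − (0.00762/(2A)) t.
Tank is empty when √h = 0: t_empty = 2A√h₀/0.00762.
t_empty = 2·3.69·√5.99/0.00762 = 7.3800·2.4474/0.00762 = 2370.4 s.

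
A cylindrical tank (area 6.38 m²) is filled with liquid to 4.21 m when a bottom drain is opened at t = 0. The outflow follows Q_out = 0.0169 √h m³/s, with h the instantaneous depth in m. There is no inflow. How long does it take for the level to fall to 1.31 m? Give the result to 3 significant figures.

685 s

A dh/dt = −Q_out = −0.0169 √h.
Separate and integrate: 2(√h − √h₀) = −(0.0169/A) t.
t = 2A(√h₀ − √h)/0.0169 = 2·6.38·(√4.21 − √1.31)/0.0169
  = 12.760 × (2.0518 − 1.1446) / 0.0169 = 685.02 s.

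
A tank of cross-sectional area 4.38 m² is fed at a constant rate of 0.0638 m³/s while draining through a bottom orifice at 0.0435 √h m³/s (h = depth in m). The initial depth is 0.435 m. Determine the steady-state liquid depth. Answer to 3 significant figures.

2.15 m

Accumulation of liquid (constant cross-section A): A dh/dt = Q_in − 0.0435 √h. At steady state dh/dt = 0:
Q_in = 0.0435 √h_ss ⇒ √h_ss = 0.0638/0.0435 = 1.4667.
h_ss = 1.4667² = 2.1511 m. (Since h₀ = 0.435 m < h_ss, the level will rise toward this value.)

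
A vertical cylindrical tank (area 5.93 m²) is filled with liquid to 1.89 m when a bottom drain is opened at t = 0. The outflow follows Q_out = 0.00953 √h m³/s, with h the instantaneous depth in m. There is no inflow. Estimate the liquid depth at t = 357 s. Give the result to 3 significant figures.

1.18 m

With no inflow, A dh/dt = −0.00953 √h.
Separate and integrate: 2(√h − √h₀) = −(0.00953/A) t.
√h = √1.89 − 0.00953·357/(2·5.93) = 1.3748 − 0.28686 = 1.0879.
h = 1.0879² = 1.1835 m.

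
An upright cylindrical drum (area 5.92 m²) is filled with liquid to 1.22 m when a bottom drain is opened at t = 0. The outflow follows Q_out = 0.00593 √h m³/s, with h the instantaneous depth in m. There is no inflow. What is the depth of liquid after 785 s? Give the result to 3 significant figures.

With no inflow, A dh/dt = −0.00593 √h.
∫ h^(−1/2) dh = −(0.00593/A) ∫ dt, giving 2√h = 2√h₀ − (0.00593/A) t.
√h = √1.22 − 0.00593·785/(2·5.92) = 1.1045 − 0.39316 = 0.71137.
h = 0.71137² = 0.50605 m.

0.506 m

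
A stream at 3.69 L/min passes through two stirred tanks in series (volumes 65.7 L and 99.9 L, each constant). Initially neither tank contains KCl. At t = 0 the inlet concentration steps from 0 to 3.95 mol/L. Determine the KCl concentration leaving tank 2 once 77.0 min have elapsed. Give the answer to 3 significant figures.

Each tank obeys Vᵢ dCᵢ/dt = Q(Cᵢ₋₁ − Cᵢ), so τᵢ = Vᵢ/Q.
τ₁ = 65.7/3.69 = 17.805 min; τ₂ = 99.9/3.69 = 27.073 min.
Solving the cascade with C₁(0)=C₂(0)=0 gives C₂(t) = C_in[1 − (τ₁ e^(−t/τ₁) − τ₂ e^(−t/τ₂))/(τ₁ − τ₂)].
At t = 77.0: e^(−t/τ₁) = 0.013238, e^(−t/τ₂) = 0.058184.
C₂ = 3.95·[1 − (17.805·0.013238 − 27.073·0.058184)/(-9.2683)] = 3.95·0.85547 = 3.3791 mol/L.

3.38 mol/L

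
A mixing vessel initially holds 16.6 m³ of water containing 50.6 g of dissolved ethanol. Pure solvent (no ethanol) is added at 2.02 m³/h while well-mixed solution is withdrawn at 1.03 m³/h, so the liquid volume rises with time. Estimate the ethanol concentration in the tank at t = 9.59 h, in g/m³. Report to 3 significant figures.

Let m(t) be the amount of ethanol. Volume: V(t) = V₀ + (Q_in − Q_out) t = 16.6 + 0.99000 t; V(9.59) = 26.094 m³.
Species balance (pure solvent in): dm/dt = −Q_out · m/V(t).
dm/m = −Q_out dt/(V₀ + 0.99000 t); integrating gives ln(m/m₀) = −(Q_out/(Q_in−Q_out)) ln(V/V₀).
m = m₀ (V₀/V)^(Q_out/(Q_in−Q_out)) = 50.6 × (16.6/26.094)^(1.0404) = 31.607 g.
C = m/V = 31.607/26.094 = 1.2113 g/m³.

1.21 g/m³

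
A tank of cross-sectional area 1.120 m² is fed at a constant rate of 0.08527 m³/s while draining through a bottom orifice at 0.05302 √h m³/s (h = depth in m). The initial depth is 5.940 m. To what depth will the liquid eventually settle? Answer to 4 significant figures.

2.587 m

Level balance: A dh/dt = 0.08527 − 0.05302 √h. Setting dh/dt = 0:
Q_in = 0.05302 √h_ss ⇒ √h_ss = 0.08527/0.05302 = 1.60826.
h_ss = 1.60826² = 2.58650 m. (Since h₀ = 5.940 m > h_ss, the level will fall toward this value.)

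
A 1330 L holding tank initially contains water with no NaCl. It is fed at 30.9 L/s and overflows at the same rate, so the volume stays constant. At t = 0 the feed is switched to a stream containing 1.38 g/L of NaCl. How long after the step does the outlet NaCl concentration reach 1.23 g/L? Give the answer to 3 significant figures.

95.5 s

Accumulation = in − out for the solute gives V dC/dt = Q(C_in − C), so τ = V/Q = 43.042 s.
C(t) = C_in + (C₀ − C_in) e^(−t/τ). Set C = 1.23 and solve for t:
e^(−t/τ) = (C − C_in)/(C₀ − C_in) = (1.23 − 1.38)/(0 − 1.38) = 0.10870
t = −τ ln(…) = 43.042 × 2.2192 = 95.519 s.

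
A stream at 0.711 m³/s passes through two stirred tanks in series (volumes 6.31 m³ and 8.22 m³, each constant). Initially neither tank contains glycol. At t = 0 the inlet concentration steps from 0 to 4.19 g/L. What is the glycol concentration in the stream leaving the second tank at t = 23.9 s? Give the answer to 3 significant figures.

Time constants: τᵢ = Vᵢ/Q for each well-mixed tank.
τ₁ = 6.31/0.711 = 8.8748 s; τ₂ = 8.22/0.711 = 11.561 s.
Solving the cascade with C₁(0)=C₂(0)=0 gives C₂(t) = C_in[1 − (τ₁ e^(−t/τ₁) − τ₂ e^(−t/τ₂))/(τ₁ − τ₂)].
At t = 23.9: e^(−t/τ₁) = 0.067677, e^(−t/τ₂) = 0.12653.
C₂ = 4.19·[1 − (8.8748·0.067677 − 11.561·0.12653)/(-2.6864)] = 4.19·0.67903 = 2.8451 g/L.

2.85 g/L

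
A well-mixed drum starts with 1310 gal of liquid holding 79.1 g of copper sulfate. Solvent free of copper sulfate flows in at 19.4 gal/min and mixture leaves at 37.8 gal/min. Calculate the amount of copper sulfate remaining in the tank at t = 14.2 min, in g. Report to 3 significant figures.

Total volume: dV/dt = Q_in − Q_out = -18.400 gal/min, so V(t) = 1310 − 18.400 t and V(14.2) = 1048.7 gal.
No copper sulfate enters, so dm/dt = −Q_out · (m/V).
Separate: dm/m = −Q_out dt/V(t) ⇒ ln(m/m₀) = −(Q_out/(Q_in−Q_out)) ln(V/V₀).
m = m₀ (V₀/V)^(Q_out/(Q_in−Q_out)) = 79.1 × (1310/1048.7)^(-2.0543) = 50.084 g.

50.1 g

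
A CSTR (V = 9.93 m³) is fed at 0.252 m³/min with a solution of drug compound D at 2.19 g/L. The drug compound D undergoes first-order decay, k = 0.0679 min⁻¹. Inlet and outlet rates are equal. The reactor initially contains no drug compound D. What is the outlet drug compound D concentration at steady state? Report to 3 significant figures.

0.596 g/L

Accumulation = in − out − consumed: V dC/dt = Q C_in − Q C − k V C.
At steady state: 0 = Q C_in − (Q + kV) C_ss, so C_ss = Q C_in/(Q + kV).
C_ss = 0.252·2.19/(0.252 + 0.0679·9.93) = 0.55188/0.92625 = 0.59582 g/L.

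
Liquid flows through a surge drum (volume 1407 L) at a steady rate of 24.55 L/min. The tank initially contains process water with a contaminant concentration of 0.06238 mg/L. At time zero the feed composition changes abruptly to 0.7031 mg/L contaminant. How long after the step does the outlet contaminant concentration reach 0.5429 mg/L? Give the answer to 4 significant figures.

Species balance: V dC/dt = Q(C_in − C) ⇒ τ = V/Q = 57.3116 min.
C(t) = C_in + (C₀ − C_in) e^(−t/τ). Set C = 0.5429 and solve for t:
e^(−t/τ) = (C − C_in)/(C₀ − C_in) = (0.5429 − 0.7031)/(0.06238 − 0.7031) = 0.250031
t = −τ ln(…) = 57.3116 × 1.38617 = 79.4436 min.

79.44 min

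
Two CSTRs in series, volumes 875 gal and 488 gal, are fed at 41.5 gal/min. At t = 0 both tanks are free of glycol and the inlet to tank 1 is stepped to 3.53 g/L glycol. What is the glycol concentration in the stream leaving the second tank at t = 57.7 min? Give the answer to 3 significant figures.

3.05 g/L

Time constants: τᵢ = Vᵢ/Q for each well-mixed tank.
τ₁ = 875/41.5 = 21.084 min; τ₂ = 488/41.5 = 11.759 min.
Tank 1: C₁ = C_in(1 − e^(−t/τ₁)). Tank 2 (τ₁ ≠ τ₂): C₂ = C_in[1 − (τ₁ e^(−t/τ₁) − τ₂ e^(−t/τ₂))/(τ₁ − τ₂)].
At t = 57.7: e^(−t/τ₁) = 0.064788, e^(−t/τ₂) = 0.0073956.
C₂ = 3.53·[1 − (21.084·0.064788 − 11.759·0.0073956)/(9.3253)] = 3.53·0.86284 = 3.0458 g/L.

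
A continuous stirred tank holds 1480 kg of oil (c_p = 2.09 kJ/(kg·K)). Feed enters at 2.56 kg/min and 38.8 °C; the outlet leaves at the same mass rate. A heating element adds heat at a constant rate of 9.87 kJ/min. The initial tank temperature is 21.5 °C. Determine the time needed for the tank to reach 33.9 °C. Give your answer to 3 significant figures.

M c_p dT/dt = ṁ c_p (T_in − T) + Q̇.
τ = M/ṁ = 578.12 min; T_ss = T_in + Q̇/(ṁ c_p) = 40.645 °C.
T(t) = T_ss + (T₀ − T_ss) e^(−t/τ). Set T = 33.9:
e^(−t/τ) = (33.9 − 40.645)/(21.5 − 40.645) = 0.35230
t = −578.12 · ln(0.35230) = 603.14 min.

603 min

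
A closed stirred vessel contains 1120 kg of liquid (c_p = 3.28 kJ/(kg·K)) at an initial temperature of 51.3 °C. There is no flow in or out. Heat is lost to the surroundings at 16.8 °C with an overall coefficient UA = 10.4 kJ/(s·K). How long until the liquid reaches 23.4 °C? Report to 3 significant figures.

584 s

M c_p dT/dt = −UA(T − T_amb).
τ = M c_p/UA = 353.23 s; T_ss = T_amb = 16.800 °C.
T(t) = T_ss + (T₀ − T_ss)e^(−t/τ); set T = 23.4:
t = −τ ln[(T − T_ss)/(T₀ − T_ss)] = −353.23 · ln(0.19130) = 584.20 s.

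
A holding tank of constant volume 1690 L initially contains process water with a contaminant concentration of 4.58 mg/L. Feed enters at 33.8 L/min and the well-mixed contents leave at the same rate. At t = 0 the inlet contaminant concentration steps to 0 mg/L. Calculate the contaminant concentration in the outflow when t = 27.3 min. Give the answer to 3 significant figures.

Transient balance on the dissolved component: V dC/dt = Q(C_in − C).
Rewrite as dC/dt + C/τ = C_in/τ, τ = V/Q = 50.000 min.
Integrating: C(t) = C_in + (C₀ − C_in) e^(−t/τ).
C(27.3) = 0 + (4.58 − 0)·e^(−27.3/50.000) = 0 + (4.5800)·0.57926 = 2.6530 mg/L.

2.65 mg/L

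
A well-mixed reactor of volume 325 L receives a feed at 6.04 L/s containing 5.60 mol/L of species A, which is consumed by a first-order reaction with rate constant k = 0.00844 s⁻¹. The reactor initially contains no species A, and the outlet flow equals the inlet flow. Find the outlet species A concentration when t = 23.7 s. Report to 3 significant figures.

1.82 mol/L

Species balance: V dC/dt = Q C_in − Q C − k V C.
dC/dt = (Q/V) C_in − (Q/V + k) C; effective rate a = Q/V + k = 0.018585 + 0.00844 = 0.027025 s⁻¹.
C_ss = Q C_in/(Q + kV) = 3.8511 mol/L; C(t) = C_ss + (C₀ − C_ss) e^(−a t).
C(23.7) = 3.8511 + (-3.8511)·e^(−0.027025·23.7) = 3.8511 + (-3.8511)·0.52704 = 1.8214 mol/L.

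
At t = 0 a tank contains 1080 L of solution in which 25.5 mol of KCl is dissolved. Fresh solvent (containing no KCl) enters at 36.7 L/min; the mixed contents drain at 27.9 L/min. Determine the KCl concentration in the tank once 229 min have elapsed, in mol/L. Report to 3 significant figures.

Total volume: dV/dt = Q_in − Q_out = 8.8000 L/min, so V(t) = 1080 + 8.8000 t and V(229) = 3095.2 L.
Species balance (pure solvent in): dm/dt = −Q_out · m/V(t).
Separate: dm/m = −Q_out dt/V(t) ⇒ ln(m/m₀) = −(Q_out/(Q_in−Q_out)) ln(V/V₀).
m = m₀ (V₀/V)^(Q_out/(Q_in−Q_out)) = 25.5 × (1080/3095.2)^(3.1705) = 0.90532 mol.
C = m/V = 0.90532/3095.2 = 0.00029249 mol/L.

0.000292 mol/L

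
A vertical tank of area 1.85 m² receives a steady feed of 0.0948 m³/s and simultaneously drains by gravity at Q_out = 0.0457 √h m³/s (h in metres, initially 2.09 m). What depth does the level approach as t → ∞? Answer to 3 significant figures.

4.30 m

A dh/dt = Q_in − 0.0457 √h. Steady state requires inflow = outflow:
Q_in = 0.0457 √h_ss ⇒ √h_ss = 0.0948/0.0457 = 2.0744.
h_ss = 2.0744² = 4.3031 m. (Since h₀ = 2.09 m < h_ss, the level will rise toward this value.)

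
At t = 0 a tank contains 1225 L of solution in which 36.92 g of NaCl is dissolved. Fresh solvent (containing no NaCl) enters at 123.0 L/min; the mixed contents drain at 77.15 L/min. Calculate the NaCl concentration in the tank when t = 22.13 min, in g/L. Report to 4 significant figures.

Total volume: dV/dt = Q_in − Q_out = 45.8500 L/min, so V(t) = 1225 + 45.8500 t and V(22.13) = 2239.66 L.
No NaCl enters, so dm/dt = −Q_out · (m/V).
dm/m = −Q_out dt/(V₀ + 45.8500 t); integrating gives ln(m/m₀) = −(Q_out/(Q_in−Q_out)) ln(V/V₀).
m = m₀ (V₀/V)^(Q_out/(Q_in−Q_out)) = 36.92 × (1225/2239.66)^(1.68266) = 13.3760 g.
C = m/V = 13.3760/2239.66 = 0.00597234 g/L.

0.005972 g/L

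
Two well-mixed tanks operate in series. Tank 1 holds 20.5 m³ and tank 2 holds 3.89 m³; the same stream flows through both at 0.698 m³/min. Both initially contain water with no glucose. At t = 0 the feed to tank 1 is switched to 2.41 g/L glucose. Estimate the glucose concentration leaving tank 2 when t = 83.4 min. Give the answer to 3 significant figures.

2.24 g/L

Time constants: τᵢ = Vᵢ/Q for each well-mixed tank.
τ₁ = 20.5/0.698 = 29.370 min; τ₂ = 3.89/0.698 = 5.5731 min.
Solving the cascade with C₁(0)=C₂(0)=0 gives C₂(t) = C_in[1 − (τ₁ e^(−t/τ₁) − τ₂ e^(−t/τ₂))/(τ₁ − τ₂)].
At t = 83.4: e^(−t/τ₁) = 0.058445, e^(−t/τ₂) = 3.1685e-07.
C₂ = 2.41·[1 − (29.370·0.058445 − 5.5731·3.1685e-07)/(23.797)] = 2.41·0.92787 = 2.2362 g/L.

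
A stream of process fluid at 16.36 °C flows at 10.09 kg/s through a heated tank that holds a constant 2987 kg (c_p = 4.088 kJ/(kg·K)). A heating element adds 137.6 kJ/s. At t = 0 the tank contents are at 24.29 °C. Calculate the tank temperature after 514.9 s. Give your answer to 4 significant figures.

20.50 °C

Heat balance on the well-mixed liquid: M c_p dT/dt = ṁ c_p (T_in − T) + 137.6.
Rearrange: dT/dt = (T_ss − T)/τ with τ = M/ṁ = 296.036 s and T_ss = T_in + Q̇/(ṁ c_p) = 19.6959 °C.
Integrating: T(t) = T_ss + (T₀ − T_ss) e^(−t/τ).
T(514.9) = 19.6959 + (4.59407)·e^(−514.9/296.036) = 19.6959 + (4.59407)·0.175640 = 20.5028 °C.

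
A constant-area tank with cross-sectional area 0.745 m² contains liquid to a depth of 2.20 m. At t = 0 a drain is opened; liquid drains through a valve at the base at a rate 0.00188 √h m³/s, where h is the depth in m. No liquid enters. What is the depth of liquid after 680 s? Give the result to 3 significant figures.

A dh/dt = −Q_out = −0.00188 √h.
∫ h^(−1/2) dh = −(0.00188/A) ∫ dt, giving 2√h = 2√h₀ − (0.00188/A) t.
√h = √2.20 − 0.00188·680/(2·0.745) = 1.4832 − 0.85799 = 0.62525.
h = 0.62525² = 0.39094 m.

0.391 m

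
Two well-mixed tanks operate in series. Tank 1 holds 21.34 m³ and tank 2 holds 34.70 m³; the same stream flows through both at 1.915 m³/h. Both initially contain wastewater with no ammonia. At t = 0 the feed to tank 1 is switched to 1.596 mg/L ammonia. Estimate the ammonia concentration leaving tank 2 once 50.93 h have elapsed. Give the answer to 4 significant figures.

1.373 mg/L

Time constants: τᵢ = Vᵢ/Q for each well-mixed tank.
τ₁ = 21.34/1.915 = 11.1436 h; τ₂ = 34.70/1.915 = 18.1201 h.
Solving the cascade with C₁(0)=C₂(0)=0 gives C₂(t) = C_in[1 − (τ₁ e^(−t/τ₁) − τ₂ e^(−t/τ₂))/(τ₁ − τ₂)].
At t = 50.93: e^(−t/τ₁) = 0.0103545, e^(−t/τ₂) = 0.0601635.
C₂ = 1.596·[1 − (11.1436·0.0103545 − 18.1201·0.0601635)/(-6.97650)] = 1.596·0.860276 = 1.37300 mg/L.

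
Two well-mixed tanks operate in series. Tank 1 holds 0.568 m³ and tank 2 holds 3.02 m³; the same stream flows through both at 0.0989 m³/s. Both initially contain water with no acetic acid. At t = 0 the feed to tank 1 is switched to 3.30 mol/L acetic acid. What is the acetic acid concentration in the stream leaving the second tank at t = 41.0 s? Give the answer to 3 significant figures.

2.24 mol/L

Time constants: τᵢ = Vᵢ/Q for each well-mixed tank.
τ₁ = 0.568/0.0989 = 5.7432 s; τ₂ = 3.02/0.0989 = 30.536 s.
Solving the cascade with C₁(0)=C₂(0)=0 gives C₂(t) = C_in[1 − (τ₁ e^(−t/τ₁) − τ₂ e^(−t/τ₂))/(τ₁ − τ₂)].
At t = 41.0: e^(−t/τ₁) = 0.00079362, e^(−t/τ₂) = 0.26114.
C₂ = 3.30·[1 − (5.7432·0.00079362 − 30.536·0.26114)/(-24.793)] = 3.30·0.67855 = 2.2392 mol/L.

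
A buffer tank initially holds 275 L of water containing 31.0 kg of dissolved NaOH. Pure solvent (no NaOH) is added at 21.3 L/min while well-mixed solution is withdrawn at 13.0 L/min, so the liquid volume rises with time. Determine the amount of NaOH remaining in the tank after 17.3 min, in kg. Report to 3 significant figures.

Let m(t) be the amount of NaOH. Volume: V(t) = V₀ + (Q_in − Q_out) t = 275 + 8.3000 t; V(17.3) = 418.59 L.
No NaOH enters, so dm/dt = −Q_out · (m/V).
dm/m = −Q_out dt/(V₀ + 8.3000 t); integrating gives ln(m/m₀) = −(Q_out/(Q_in−Q_out)) ln(V/V₀).
m = m₀ (V₀/V)^(Q_out/(Q_in−Q_out)) = 31.0 × (275/418.59)^(1.5663) = 16.054 kg.

16.1 kg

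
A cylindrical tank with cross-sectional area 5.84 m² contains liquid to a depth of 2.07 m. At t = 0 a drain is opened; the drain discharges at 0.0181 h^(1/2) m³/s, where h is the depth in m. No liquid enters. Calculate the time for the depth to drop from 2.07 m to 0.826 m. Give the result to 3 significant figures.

342 s

With no inflow, A dh/dt = −0.0181 √h.
Separate and integrate: 2(√h − √h₀) = −(0.0181/A) t.
t = 2A(√h₀ − √h)/0.0181 = 2·5.84·(√2.07 − √0.826)/0.0181
  = 11.680 × (1.4387 − 0.90885) / 0.0181 = 341.95 s.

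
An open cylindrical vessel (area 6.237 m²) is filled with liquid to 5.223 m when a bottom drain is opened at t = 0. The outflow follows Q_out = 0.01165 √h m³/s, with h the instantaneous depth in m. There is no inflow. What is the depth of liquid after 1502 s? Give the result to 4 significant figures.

Mass balance (ρ constant): A dh/dt = −0.01165 √h.
∫ h^(−1/2) dh = −(0.01165/A) ∫ dt, giving 2√h = 2√h₀ − (0.01165/A) t.
√h = √5.223 − 0.01165·1502/(2·6.237) = 2.28539 − 1.40278 = 0.882607.
h = 0.882607² = 0.778994 m.

0.7790 m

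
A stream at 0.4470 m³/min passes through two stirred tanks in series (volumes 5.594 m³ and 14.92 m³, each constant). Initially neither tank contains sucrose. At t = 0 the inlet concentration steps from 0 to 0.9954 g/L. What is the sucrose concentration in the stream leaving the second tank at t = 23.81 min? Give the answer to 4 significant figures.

0.3042 g/L

Time constants: τᵢ = Vᵢ/Q for each well-mixed tank.
τ₁ = 5.594/0.4470 = 12.5145 min; τ₂ = 14.92/0.4470 = 33.3781 min.
Tank 1: C₁ = C_in(1 − e^(−t/τ₁)). Tank 2 (τ₁ ≠ τ₂): C₂ = C_in[1 − (τ₁ e^(−t/τ₁) − τ₂ e^(−t/τ₂))/(τ₁ − τ₂)].
At t = 23.81: e^(−t/τ₁) = 0.149182, e^(−t/τ₂) = 0.490004.
C₂ = 0.9954·[1 − (12.5145·0.149182 − 33.3781·0.490004)/(-20.8635)] = 0.9954·0.305562 = 0.304156 g/L.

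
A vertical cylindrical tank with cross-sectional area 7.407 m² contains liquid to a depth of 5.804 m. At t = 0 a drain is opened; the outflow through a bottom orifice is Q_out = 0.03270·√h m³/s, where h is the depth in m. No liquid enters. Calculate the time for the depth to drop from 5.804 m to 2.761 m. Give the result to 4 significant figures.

With no inflow, A dh/dt = −0.03270 √h.
This is separable: 2 d(√h)/dt = −0.03270/A, so √h = √h₀ − (0.03270/(2A)) t.
t = 2A(√h₀ − √h)/0.03270 = 2·7.407·(√5.804 − √2.761)/0.03270
  = 14.8140 × (2.40915 − 1.66163) / 0.03270 = 338.649 s.

338.6 s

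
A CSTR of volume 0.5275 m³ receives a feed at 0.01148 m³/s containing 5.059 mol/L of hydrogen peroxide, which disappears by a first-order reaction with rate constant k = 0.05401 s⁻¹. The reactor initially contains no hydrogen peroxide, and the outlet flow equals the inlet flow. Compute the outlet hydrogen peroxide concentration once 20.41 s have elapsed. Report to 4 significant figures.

Accumulation = in − out − consumed: V dC/dt = Q C_in − Q C − k V C.
dC/dt = (Q/V) C_in − (Q/V + k) C; effective rate a = Q/V + k = 0.0217630 + 0.05401 = 0.0757730 s⁻¹.
C_ss = Q C_in/(Q + kV) = 1.45301 mol/L; C(t) = C_ss + (C₀ − C_ss) e^(−a t).
C(20.41) = 1.45301 + (-1.45301)·e^(−0.0757730·20.41) = 1.45301 + (-1.45301)·0.212986 = 1.14354 mol/L.

1.144 mol/L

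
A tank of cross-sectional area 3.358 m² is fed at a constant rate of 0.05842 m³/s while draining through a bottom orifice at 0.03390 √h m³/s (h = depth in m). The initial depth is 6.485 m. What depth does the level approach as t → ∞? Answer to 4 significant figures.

Level balance: A dh/dt = 0.05842 − 0.03390 √h. Setting dh/dt = 0:
Q_in = 0.03390 √h_ss ⇒ √h_ss = 0.05842/0.03390 = 1.72330.
h_ss = 1.72330² = 2.96978 m. (Since h₀ = 6.485 m > h_ss, the level will fall toward this value.)

2.970 m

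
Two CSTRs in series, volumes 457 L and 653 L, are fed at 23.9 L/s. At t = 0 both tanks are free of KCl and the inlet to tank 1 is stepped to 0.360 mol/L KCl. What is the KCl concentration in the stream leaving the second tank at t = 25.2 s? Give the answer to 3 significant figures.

0.108 mol/L

Species balance on tank i: dCᵢ/dt = (Cᵢ₋₁ − Cᵢ)/τᵢ with τᵢ = Vᵢ/Q.
τ₁ = 457/23.9 = 19.121 s; τ₂ = 653/23.9 = 27.322 s.
Solving the cascade with C₁(0)=C₂(0)=0 gives C₂(t) = C_in[1 − (τ₁ e^(−t/τ₁) − τ₂ e^(−t/τ₂))/(τ₁ − τ₂)].
At t = 25.2: e^(−t/τ₁) = 0.26770, e^(−t/τ₂) = 0.39759.
C₂ = 0.360·[1 − (19.121·0.26770 − 27.322·0.39759)/(-8.2008)] = 0.360·0.29954 = 0.10783 mol/L.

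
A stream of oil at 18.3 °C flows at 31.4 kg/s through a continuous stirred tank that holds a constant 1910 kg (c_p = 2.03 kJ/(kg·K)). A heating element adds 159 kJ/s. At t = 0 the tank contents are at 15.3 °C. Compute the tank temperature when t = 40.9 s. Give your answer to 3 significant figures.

18.0 °C

M c_p dT/dt = ṁ c_p (T_in − T) + Q̇.
τ = M/ṁ = 60.828 s; T_ss = T_in + Q̇/(ṁ c_p) = 18.3 + 159/(31.4·2.03) = 20.794 °C.
Solution: T(t) = T_ss + (T₀ − T_ss) e^(−t/τ).
T(40.9) = 20.794 + (-5.4944)·e^(−40.9/60.828) = 20.794 + (-5.4944)·0.51049 = 17.990 °C.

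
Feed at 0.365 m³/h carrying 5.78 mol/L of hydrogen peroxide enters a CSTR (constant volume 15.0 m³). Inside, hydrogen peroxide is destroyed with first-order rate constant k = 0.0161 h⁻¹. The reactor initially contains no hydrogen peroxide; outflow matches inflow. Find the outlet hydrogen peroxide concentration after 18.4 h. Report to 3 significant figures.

1.83 mol/L

Accumulation = in − out − consumed: V dC/dt = Q C_in − Q C − k V C.
This is linear with rate a = Q/V + k = 0.040433 h⁻¹.
C_ss = Q C_in/(Q + kV) = 3.4785 mol/L; C(t) = C_ss + (C₀ − C_ss) e^(−a t).
C(18.4) = 3.4785 + (-3.4785)·e^(−0.040433·18.4) = 3.4785 + (-3.4785)·0.47522 = 1.8254 mol/L.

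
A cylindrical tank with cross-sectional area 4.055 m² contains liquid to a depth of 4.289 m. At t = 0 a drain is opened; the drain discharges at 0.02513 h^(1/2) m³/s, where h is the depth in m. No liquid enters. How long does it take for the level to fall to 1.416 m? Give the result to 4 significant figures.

284.3 s

A dh/dt = −Q_out = −0.02513 √h.
Separate and integrate: 2(√h − √h₀) = −(0.02513/A) t.
t = 2A(√h₀ − √h)/0.02513 = 2·4.055·(√4.289 − √1.416)/0.02513
  = 8.11000 × (2.07099 − 1.18996) / 0.02513 = 284.328 s.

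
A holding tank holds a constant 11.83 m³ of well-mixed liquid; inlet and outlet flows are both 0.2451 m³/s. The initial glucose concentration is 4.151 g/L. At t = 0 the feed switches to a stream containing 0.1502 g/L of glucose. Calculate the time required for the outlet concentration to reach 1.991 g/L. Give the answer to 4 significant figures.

Species balance on the tank: V dC/dt = Q(C_in − C), so τ = V/Q = 48.2660 s.
C(t) = C_in + (C₀ − C_in) e^(−t/τ). Set C = 1.991 and solve for t:
e^(−t/τ) = (C − C_in)/(C₀ − C_in) = (1.991 − 0.1502)/(4.151 − 0.1502) = 0.460108
t = −τ ln(…) = 48.2660 × 0.776294 = 37.4686 s.

37.47 s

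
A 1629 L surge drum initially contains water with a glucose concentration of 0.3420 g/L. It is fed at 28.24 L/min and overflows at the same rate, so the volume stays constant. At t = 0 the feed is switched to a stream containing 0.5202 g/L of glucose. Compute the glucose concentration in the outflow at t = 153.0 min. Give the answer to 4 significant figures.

0.5076 g/L

Unsteady species balance (constant V, well mixed): V dC/dt = Q(C_in − C).
So dC/dt = (C_in − C)/τ with τ = V/Q = 1629/28.24 = 57.6841 min.
C approaches C_in exponentially: C(t) = C_in + (C₀ − C_in) e^(−t/τ).
C(153.0) = 0.5202 + (0.3420 − 0.5202)·e^(−153.0/57.6841) = 0.5202 + (-0.178200)·0.0704836 = 0.507640 g/L.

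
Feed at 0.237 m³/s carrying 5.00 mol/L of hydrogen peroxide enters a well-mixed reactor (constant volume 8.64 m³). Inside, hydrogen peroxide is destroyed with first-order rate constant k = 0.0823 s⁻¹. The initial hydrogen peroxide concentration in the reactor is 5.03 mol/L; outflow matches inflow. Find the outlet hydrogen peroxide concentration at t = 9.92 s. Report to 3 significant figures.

2.52 mol/L

V dC/dt = Q(C_in − C) − k V C.
This is linear with rate a = Q/V + k = 0.10973 s⁻¹.
C_ss = Q C_in/(Q + kV) = 1.2499 mol/L; C(t) = C_ss + (C₀ − C_ss) e^(−a t).
C(9.92) = 1.2499 + (3.7801)·e^(−0.10973·9.92) = 1.2499 + (3.7801)·0.33671 = 2.5227 mol/L.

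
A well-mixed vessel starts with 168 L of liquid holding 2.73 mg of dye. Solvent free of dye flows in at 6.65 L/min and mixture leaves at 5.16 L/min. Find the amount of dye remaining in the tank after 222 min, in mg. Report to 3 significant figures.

Total volume: dV/dt = Q_in − Q_out = 1.4900 L/min, so V(t) = 168 + 1.4900 t and V(222) = 498.78 L.
Solute balance: dm/dt = 0 − Q_out C = −Q_out m/V(t).
Separate: dm/m = −Q_out dt/V(t) ⇒ ln(m/m₀) = −(Q_out/(Q_in−Q_out)) ln(V/V₀).
m = m₀ (V₀/V)^(Q_out/(Q_in−Q_out)) = 2.73 × (168/498.78)^(3.4631) = 0.063024 mg.

0.0630 mg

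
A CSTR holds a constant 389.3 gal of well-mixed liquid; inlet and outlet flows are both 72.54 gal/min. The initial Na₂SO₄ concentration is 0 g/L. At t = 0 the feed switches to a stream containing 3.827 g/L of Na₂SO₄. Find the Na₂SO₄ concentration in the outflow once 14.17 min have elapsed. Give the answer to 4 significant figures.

3.554 g/L

Species balance on the tank: V dC/dt = Q(C_in − C).
Rewrite as dC/dt + C/τ = C_in/τ, τ = V/Q = 5.36669 min.
C approaches C_in exponentially: C(t) = C_in + (C₀ − C_in) e^(−t/τ).
C(14.17) = 3.827 + (0 − 3.827)·e^(−14.17/5.36669) = 3.827 + (-3.82700)·0.0713356 = 3.55400 g/L.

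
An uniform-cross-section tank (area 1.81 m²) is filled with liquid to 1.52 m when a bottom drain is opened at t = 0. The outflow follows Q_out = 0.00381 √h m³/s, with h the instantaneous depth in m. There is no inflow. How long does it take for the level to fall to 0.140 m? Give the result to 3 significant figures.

816 s

A dh/dt = −Q_out = −0.00381 √h.
Separate and integrate: 2(√h − √h₀) = −(0.00381/A) t.
t = 2A(√h₀ − √h)/0.00381 = 2·1.81·(√1.52 − √0.140)/0.00381
  = 3.6200 × (1.2329 − 0.37417) / 0.00381 = 815.89 s.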